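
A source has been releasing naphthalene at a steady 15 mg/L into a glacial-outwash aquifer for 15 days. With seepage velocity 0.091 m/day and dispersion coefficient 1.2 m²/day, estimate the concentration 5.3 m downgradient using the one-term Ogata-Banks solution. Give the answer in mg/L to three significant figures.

For a continuous step input, C/C₀ ≈ ½·erfc((x−vt)/(2√(Dt))).
vt = 0.091 × 15 = 1.365 m and 2√(Dt) = 2√(1.2 × 15) = 8.485 m.
Argument (x−vt)/(2√(Dt)) = (5.3 − 1.365)/8.485 = 0.4638; ½·erfc(0.4638) = 0.2559.
C = 15 × 0.2559 = 3.84 mg/L.

3.84 mg/L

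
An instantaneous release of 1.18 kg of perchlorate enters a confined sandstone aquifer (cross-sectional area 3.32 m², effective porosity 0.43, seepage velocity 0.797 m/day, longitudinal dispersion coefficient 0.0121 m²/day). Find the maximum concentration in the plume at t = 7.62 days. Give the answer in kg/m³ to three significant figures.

The peak of an instantaneous 1D plume sits at x = vt; there the Gaussian factor is 1 and C_max = M/(n_e·A·√(4πDt)), where n_e·A is the pore area the mass is dissolved in.
√(4πDt) = √(4π × 0.0121 × 7.62) = 1.076 m, so C_max = 1.18/(0.43 × 3.32 × 1.076) = 0.768 kg/m³.

0.768 kg/m³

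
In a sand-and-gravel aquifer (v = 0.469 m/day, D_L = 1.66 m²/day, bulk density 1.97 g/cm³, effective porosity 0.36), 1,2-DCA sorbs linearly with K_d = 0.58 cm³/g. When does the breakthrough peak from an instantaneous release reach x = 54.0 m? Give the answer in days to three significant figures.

450 days

Retardation factor R = 1 + ρ_b·K_d/n = 1 + 1.97 × 0.58/0.36 = 4.174.
Sorption retards both mechanisms: v_R = v/R = 0.1124 m/day, D_R = D/R = 0.3977 m²/day.
Peak time from v_R²t² + 2D_R t − x² = 0: t = (√(D_R² + v_R²x²) − D_R)/v_R².
√(D_R² + v_R²x²) = √(0.3977² + 0.1124² × 54.0²) = 6.083; v_R² = 0.01263.
t = (6.083 − 0.3977)/0.01263 = 450 days.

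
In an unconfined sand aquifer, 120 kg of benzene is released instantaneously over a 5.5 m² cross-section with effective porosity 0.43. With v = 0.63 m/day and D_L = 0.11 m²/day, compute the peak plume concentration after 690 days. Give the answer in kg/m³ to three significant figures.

The peak of an instantaneous 1D plume sits at x = vt; there the Gaussian factor is 1 and C_max = M/(n_e·A·√(4πDt)), where n_e·A is the pore area the mass is dissolved in.
√(4πDt) = √(4π × 0.11 × 690) = 30.88 m, so C_max = 120/(0.43 × 5.5 × 30.88) = 1.64 kg/m³.

1.64 kg/m³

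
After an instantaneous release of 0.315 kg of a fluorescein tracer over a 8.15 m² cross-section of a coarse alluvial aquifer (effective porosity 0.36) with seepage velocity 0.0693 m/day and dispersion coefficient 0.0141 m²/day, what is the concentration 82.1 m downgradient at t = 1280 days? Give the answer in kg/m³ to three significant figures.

For an instantaneous plane source, C(x,t) = M/(n_e·A·√(4πDt)) · exp(−(x−vt)²/(4Dt)), with n_e·A the pore (flow) area.
Plume center vt = 0.0693 × 1280 = 88.704 m, so the well at 82.1 m is 6.604 m upgradient of the peak.
√(4πDt) = 15.06 m, giving peak height M/(n_e·A·√(4πDt)) = 0.315/(0.36 × 8.15 × 15.06) = 0.007129 kg/m³.
(x−vt)²/(4Dt) = (-6.604)²/(4 × 0.0141 × 1280) = 0.6041; exp(−0.6041) = 0.5466.
C = 0.007129 × 0.5466 = 0.00390 kg/m³.

0.00390 kg/m³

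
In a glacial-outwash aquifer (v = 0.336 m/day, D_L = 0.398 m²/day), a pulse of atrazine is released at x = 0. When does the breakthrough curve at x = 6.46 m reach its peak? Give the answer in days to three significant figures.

For the 1D instantaneous-source solution, setting ∂C/∂t = 0 at fixed x gives v²t² + 2Dt − x² = 0, so t = (√(D² + v²x²) − D)/v².
√(D² + v²x²) = √(0.398² + 0.336² × 6.46²) = 2.207; v² = 0.112896.
t = (2.207 − 0.398)/0.112896 = 16.0 days (vs. the pure-advection estimate x/v = 19.2 d).

16.0 days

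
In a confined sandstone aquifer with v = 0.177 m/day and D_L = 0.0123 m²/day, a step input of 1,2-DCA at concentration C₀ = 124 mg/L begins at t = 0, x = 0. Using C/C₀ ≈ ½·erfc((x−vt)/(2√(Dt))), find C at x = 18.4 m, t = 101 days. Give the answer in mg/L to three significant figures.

45.9 mg/L

For a continuous step input, C/C₀ ≈ ½·erfc((x−vt)/(2√(Dt))).
vt = 0.177 × 101 = 17.877 m and 2√(Dt) = 2√(0.0123 × 101) = 2.229 m.
Argument (x−vt)/(2√(Dt)) = (18.4 − 17.877)/2.229 = 0.2346; ½·erfc(0.2346) = 0.3700.
C = 124 × 0.3700 = 45.9 mg/L.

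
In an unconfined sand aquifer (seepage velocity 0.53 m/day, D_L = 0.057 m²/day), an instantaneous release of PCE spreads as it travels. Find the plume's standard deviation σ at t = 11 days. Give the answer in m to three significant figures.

1.12 m

Dispersive spreading gives a Gaussian with σ² = 2Dt; advection only shifts the center.
σ = √(2 × 0.057 × 11) = 1.12 m.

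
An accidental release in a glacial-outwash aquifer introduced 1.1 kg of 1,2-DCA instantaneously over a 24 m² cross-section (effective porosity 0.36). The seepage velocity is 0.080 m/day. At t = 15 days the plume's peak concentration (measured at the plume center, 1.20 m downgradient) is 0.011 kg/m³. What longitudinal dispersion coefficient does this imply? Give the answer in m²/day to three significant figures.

0.711 m²/day

At the plume center C_max = M/(n_e·A·√(4πDt)), so D = M²/(4πt·(n_e·A·C_max)²).
n_e·A·C_max = 0.36 × 24 × 0.011 = 0.09504 kg/m.
D = 1.1²/(4π × 15 × 0.09504²) = 0.711 m²/day.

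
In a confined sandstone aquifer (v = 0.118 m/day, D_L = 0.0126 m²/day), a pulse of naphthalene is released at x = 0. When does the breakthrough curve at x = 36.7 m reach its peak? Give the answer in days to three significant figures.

310 days

For the 1D instantaneous-source solution, setting ∂C/∂t = 0 at fixed x gives v²t² + 2Dt − x² = 0, so t = (√(D² + v²x²) − D)/v².
√(D² + v²x²) = √(0.0126² + 0.118² × 36.7²) = 4.331; v² = 0.013924.
t = (4.331 − 0.0126)/0.013924 = 310 days (vs. the pure-advection estimate x/v = 311 d).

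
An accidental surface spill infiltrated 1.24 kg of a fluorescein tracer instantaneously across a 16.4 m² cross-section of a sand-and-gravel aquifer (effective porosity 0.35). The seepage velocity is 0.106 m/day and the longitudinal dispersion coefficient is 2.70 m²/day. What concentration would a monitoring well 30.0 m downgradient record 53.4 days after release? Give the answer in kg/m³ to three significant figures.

0.00182 kg/m³

For an instantaneous plane source, C(x,t) = M/(n_e·A·√(4πDt)) · exp(−(x−vt)²/(4Dt)), with n_e·A the pore (flow) area.
Plume center vt = 0.106 × 53.4 = 5.6604 m, so the well at 30.0 m is 24.3396 m downgradient of the peak.
√(4πDt) = 42.57 m, giving peak height M/(n_e·A·√(4πDt)) = 1.24/(0.35 × 16.4 × 42.57) = 0.005075 kg/m³.
(x−vt)²/(4Dt) = (24.3396)²/(4 × 2.70 × 53.4) = 1.027; exp(−1.027) = 0.3581.
C = 0.005075 × 0.3581 = 0.00182 kg/m³.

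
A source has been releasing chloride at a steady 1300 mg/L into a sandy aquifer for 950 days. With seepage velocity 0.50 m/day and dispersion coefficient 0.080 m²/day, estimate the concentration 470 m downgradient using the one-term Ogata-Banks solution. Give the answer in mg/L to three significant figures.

855 mg/L

For a continuous step input, C/C₀ ≈ ½·erfc((x−vt)/(2√(Dt))).
vt = 0.50 × 950 = 475 m and 2√(Dt) = 2√(0.080 × 950) = 17.44 m.
Argument (x−vt)/(2√(Dt)) = (470 − 475)/17.44 = -0.2867; ½·erfc(-0.2867) = 0.6574.
C = 1300 × 0.6574 = 855 mg/L.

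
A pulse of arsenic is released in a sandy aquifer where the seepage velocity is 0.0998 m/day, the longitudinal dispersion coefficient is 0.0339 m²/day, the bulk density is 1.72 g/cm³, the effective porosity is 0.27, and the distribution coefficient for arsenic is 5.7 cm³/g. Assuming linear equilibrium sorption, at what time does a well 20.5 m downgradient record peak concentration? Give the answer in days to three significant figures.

7540 days

Retardation factor R = 1 + ρ_b·K_d/n = 1 + 1.72 × 5.7/0.27 = 37.31.
Sorption retards both mechanisms: v_R = v/R = 0.002675 m/day, D_R = D/R = 0.0009086 m²/day.
Peak time from v_R²t² + 2D_R t − x² = 0: t = (√(D_R² + v_R²x²) − D_R)/v_R².
√(D_R² + v_R²x²) = √(0.0009086² + 0.002675² × 20.5²) = 0.05485; v_R² = 7.156e-06.
t = (0.05485 − 0.0009086)/7.156e-06 = 7540 days.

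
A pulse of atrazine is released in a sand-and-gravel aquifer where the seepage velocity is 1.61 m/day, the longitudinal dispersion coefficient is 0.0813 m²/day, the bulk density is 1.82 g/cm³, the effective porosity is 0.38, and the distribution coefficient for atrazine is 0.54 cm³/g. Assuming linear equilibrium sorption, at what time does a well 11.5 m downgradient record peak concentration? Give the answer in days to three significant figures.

25.5 days

Retardation factor R = 1 + ρ_b·K_d/n = 1 + 1.82 × 0.54/0.38 = 3.586.
Sorption retards both mechanisms: v_R = v/R = 0.4490 m/day, D_R = D/R = 0.02267 m²/day.
Peak time from v_R²t² + 2D_R t − x² = 0: t = (√(D_R² + v_R²x²) − D_R)/v_R².
√(D_R² + v_R²x²) = √(0.02267² + 0.4490² × 11.5²) = 5.164; v_R² = 0.2016.
t = (5.164 − 0.02267)/0.2016 = 25.5 days.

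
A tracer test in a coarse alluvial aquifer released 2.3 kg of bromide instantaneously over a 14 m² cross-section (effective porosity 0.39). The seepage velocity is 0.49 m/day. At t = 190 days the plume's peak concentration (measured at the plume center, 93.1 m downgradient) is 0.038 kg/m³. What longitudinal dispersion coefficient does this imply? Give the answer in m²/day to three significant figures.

0.0515 m²/day

At the plume center C_max = M/(n_e·A·√(4πDt)), so D = M²/(4πt·(n_e·A·C_max)²).
n_e·A·C_max = 0.39 × 14 × 0.038 = 0.2075 kg/m.
D = 2.3²/(4π × 190 × 0.2075²) = 0.0515 m²/day.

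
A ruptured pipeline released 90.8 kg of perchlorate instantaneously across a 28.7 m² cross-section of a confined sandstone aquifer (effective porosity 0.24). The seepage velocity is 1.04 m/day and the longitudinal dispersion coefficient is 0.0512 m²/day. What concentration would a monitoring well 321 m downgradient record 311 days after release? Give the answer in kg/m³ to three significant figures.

For an instantaneous plane source, C(x,t) = M/(n_e·A·√(4πDt)) · exp(−(x−vt)²/(4Dt)), with n_e·A the pore (flow) area.
Plume center vt = 1.04 × 311 = 323.44 m, so the well at 321 m is 2.44 m upgradient of the peak.
√(4πDt) = 14.15 m, giving peak height M/(n_e·A·√(4πDt)) = 90.8/(0.24 × 28.7 × 14.15) = 0.9316 kg/m³.
(x−vt)²/(4Dt) = (-2.44)²/(4 × 0.0512 × 311) = 0.09347; exp(−0.09347) = 0.9108.
C = 0.9316 × 0.9108 = 0.849 kg/m³.

0.849 kg/m³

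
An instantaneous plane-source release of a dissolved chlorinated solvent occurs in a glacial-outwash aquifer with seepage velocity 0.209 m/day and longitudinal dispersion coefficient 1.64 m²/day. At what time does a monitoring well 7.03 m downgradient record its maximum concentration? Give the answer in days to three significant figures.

12.9 days

For the 1D instantaneous-source solution, setting ∂C/∂t = 0 at fixed x gives v²t² + 2Dt − x² = 0, so t = (√(D² + v²x²) − D)/v².
√(D² + v²x²) = √(1.64² + 0.209² × 7.03²) = 2.202; v² = 0.043681.
t = (2.202 − 1.64)/0.043681 = 12.9 days (vs. the pure-advection estimate x/v = 33.6 d).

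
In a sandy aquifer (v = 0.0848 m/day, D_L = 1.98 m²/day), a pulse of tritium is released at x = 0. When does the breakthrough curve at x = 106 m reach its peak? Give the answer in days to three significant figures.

1000 days

For the 1D instantaneous-source solution, setting ∂C/∂t = 0 at fixed x gives v²t² + 2Dt − x² = 0, so t = (√(D² + v²x²) − D)/v².
√(D² + v²x²) = √(1.98² + 0.0848² × 106²) = 9.204; v² = 0.00719104.
t = (9.204 − 1.98)/0.00719104 = 1000 days (vs. the pure-advection estimate x/v = 1250 d).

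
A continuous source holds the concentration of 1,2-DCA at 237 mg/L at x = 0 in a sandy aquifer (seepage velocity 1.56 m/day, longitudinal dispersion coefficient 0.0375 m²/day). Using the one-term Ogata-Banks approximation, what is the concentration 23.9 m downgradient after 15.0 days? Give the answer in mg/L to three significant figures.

75.5 mg/L

For a continuous step input, C/C₀ ≈ ½·erfc((x−vt)/(2√(Dt))).
vt = 1.56 × 15.0 = 23.4 m and 2√(Dt) = 2√(0.0375 × 15.0) = 1.500 m.
Argument (x−vt)/(2√(Dt)) = (23.9 − 23.4)/1.500 = 0.3333; ½·erfc(0.3333) = 0.3187.
C = 237 × 0.3187 = 75.5 mg/L.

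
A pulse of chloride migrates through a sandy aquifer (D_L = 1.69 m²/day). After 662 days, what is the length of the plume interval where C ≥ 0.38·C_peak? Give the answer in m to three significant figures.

The plume is Gaussian with σ = √(2Dt) = √(2 × 1.69 × 662) = 47.30 m.
C/C_peak = exp(−Δx²/(2σ²)) = 0.38 ⇒ Δx = σ·√(−2 ln 0.38) = 47.30 × 1.391 = 65.79 m.
Width = 2Δx = 132 m.

132 m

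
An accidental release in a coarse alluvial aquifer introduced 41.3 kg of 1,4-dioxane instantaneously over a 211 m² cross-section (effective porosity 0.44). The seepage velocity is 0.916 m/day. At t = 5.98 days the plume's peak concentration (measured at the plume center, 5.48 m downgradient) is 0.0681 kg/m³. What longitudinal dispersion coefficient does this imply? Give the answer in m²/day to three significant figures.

0.568 m²/day

At the plume center C_max = M/(n_e·A·√(4πDt)), so D = M²/(4πt·(n_e·A·C_max)²).
n_e·A·C_max = 0.44 × 211 × 0.0681 = 6.322 kg/m.
D = 41.3²/(4π × 5.98 × 6.322²) = 0.568 m²/day.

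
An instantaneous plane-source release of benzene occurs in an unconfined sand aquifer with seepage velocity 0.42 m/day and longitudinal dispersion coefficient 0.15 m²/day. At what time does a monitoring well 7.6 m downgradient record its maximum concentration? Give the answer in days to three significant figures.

For the 1D instantaneous-source solution, setting ∂C/∂t = 0 at fixed x gives v²t² + 2Dt − x² = 0, so t = (√(D² + v²x²) − D)/v².
√(D² + v²x²) = √(0.15² + 0.42² × 7.6²) = 3.196; v² = 0.1764.
t = (3.196 − 0.15)/0.1764 = 17.3 days (vs. the pure-advection estimate x/v = 18.1 d).

17.3 days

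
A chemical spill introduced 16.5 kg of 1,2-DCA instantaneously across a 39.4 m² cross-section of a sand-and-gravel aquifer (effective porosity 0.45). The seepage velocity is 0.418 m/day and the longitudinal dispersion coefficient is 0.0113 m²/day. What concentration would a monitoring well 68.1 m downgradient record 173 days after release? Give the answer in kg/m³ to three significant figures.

0.0194 kg/m³

For an instantaneous plane source, C(x,t) = M/(n_e·A·√(4πDt)) · exp(−(x−vt)²/(4Dt)), with n_e·A the pore (flow) area.
Plume center vt = 0.418 × 173 = 72.314 m, so the well at 68.1 m is 4.214 m upgradient of the peak.
√(4πDt) = 4.956 m, giving peak height M/(n_e·A·√(4πDt)) = 16.5/(0.45 × 39.4 × 4.956) = 0.1878 kg/m³.
(x−vt)²/(4Dt) = (-4.214)²/(4 × 0.0113 × 173) = 2.271; exp(−2.271) = 0.1032.
C = 0.1878 × 0.1032 = 0.0194 kg/m³.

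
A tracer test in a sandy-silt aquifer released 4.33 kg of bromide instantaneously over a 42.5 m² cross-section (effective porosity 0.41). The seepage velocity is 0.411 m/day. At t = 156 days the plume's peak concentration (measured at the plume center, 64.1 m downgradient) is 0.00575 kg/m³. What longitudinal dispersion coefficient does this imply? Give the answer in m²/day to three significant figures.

0.953 m²/day

At the plume center C_max = M/(n_e·A·√(4πDt)), so D = M²/(4πt·(n_e·A·C_max)²).
n_e·A·C_max = 0.41 × 42.5 × 0.00575 = 0.1002 kg/m.
D = 4.33²/(4π × 156 × 0.1002²) = 0.953 m²/day.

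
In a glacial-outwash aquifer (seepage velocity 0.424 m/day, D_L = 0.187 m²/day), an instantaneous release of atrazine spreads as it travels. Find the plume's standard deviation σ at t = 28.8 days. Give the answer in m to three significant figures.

Dispersive spreading gives a Gaussian with σ² = 2Dt; advection only shifts the center.
σ = √(2 × 0.187 × 28.8) = 3.28 m.

3.28 m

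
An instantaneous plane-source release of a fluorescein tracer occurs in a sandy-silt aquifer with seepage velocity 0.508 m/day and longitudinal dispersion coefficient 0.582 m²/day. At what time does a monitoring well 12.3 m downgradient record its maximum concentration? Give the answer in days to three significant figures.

22.1 days

For the 1D instantaneous-source solution, setting ∂C/∂t = 0 at fixed x gives v²t² + 2Dt − x² = 0, so t = (√(D² + v²x²) − D)/v².
√(D² + v²x²) = √(0.582² + 0.508² × 12.3²) = 6.275; v² = 0.258064.
t = (6.275 − 0.582)/0.258064 = 22.1 days (vs. the pure-advection estimate x/v = 24.2 d).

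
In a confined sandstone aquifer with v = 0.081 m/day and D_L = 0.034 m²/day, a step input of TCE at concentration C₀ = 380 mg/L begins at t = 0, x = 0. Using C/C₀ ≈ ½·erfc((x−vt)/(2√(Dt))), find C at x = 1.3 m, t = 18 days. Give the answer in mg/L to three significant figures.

For a continuous step input, C/C₀ ≈ ½·erfc((x−vt)/(2√(Dt))).
vt = 0.081 × 18 = 1.458 m and 2√(Dt) = 2√(0.034 × 18) = 1.565 m.
Argument (x−vt)/(2√(Dt)) = (1.3 − 1.458)/1.565 = -0.1010; ½·erfc(-0.1010) = 0.5568.
C = 380 × 0.5568 = 212 mg/L.

212 mg/L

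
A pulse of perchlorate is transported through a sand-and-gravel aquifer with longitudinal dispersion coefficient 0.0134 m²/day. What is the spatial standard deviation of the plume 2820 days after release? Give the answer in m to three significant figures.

Dispersive spreading gives a Gaussian with σ² = 2Dt; advection only shifts the center.
σ = √(2 × 0.0134 × 2820) = 8.69 m.

8.69 m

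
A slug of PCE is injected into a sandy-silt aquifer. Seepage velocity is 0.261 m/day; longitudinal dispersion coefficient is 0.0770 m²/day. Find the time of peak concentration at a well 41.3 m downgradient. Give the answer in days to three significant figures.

For the 1D instantaneous-source solution, setting ∂C/∂t = 0 at fixed x gives v²t² + 2Dt − x² = 0, so t = (√(D² + v²x²) − D)/v².
√(D² + v²x²) = √(0.0770² + 0.261² × 41.3²) = 10.78; v² = 0.068121.
t = (10.78 − 0.0770)/0.068121 = 157 days (vs. the pure-advection estimate x/v = 158 d).

157 days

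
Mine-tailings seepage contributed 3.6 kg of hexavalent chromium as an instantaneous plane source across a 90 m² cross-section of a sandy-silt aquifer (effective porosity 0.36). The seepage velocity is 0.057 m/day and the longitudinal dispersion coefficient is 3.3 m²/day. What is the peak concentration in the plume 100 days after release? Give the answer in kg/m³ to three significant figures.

The peak of an instantaneous 1D plume sits at x = vt; there the Gaussian factor is 1 and C_max = M/(n_e·A·√(4πDt)), where n_e·A is the pore area the mass is dissolved in.
√(4πDt) = √(4π × 3.3 × 100) = 64.40 m, so C_max = 3.6/(0.36 × 90 × 64.40) = 0.00173 kg/m³.

0.00173 kg/m³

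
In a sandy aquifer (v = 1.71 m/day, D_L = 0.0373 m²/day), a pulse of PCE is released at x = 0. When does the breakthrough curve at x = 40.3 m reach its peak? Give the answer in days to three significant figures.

23.6 days

For the 1D instantaneous-source solution, setting ∂C/∂t = 0 at fixed x gives v²t² + 2Dt − x² = 0, so t = (√(D² + v²x²) − D)/v².
√(D² + v²x²) = √(0.0373² + 1.71² × 40.3²) = 68.91; v² = 2.9241.
t = (68.91 − 0.0373)/2.9241 = 23.6 days (vs. the pure-advection estimate x/v = 23.6 d).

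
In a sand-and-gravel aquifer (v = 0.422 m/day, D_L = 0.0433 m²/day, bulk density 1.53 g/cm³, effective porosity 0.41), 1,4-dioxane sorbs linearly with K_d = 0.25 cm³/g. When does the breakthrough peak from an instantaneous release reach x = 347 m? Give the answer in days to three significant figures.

1590 days

Retardation factor R = 1 + ρ_b·K_d/n = 1 + 1.53 × 0.25/0.41 = 1.933.
Sorption retards both mechanisms: v_R = v/R = 0.2183 m/day, D_R = D/R = 0.02240 m²/day.
Peak time from v_R²t² + 2D_R t − x² = 0: t = (√(D_R² + v_R²x²) − D_R)/v_R².
√(D_R² + v_R²x²) = √(0.02240² + 0.2183² × 347²) = 75.75; v_R² = 0.04765.
t = (75.75 − 0.02240)/0.04765 = 1590 days.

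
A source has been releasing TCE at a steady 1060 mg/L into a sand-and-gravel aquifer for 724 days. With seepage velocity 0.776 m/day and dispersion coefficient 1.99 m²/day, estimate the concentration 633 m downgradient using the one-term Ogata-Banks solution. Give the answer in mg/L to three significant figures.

For a continuous step input, C/C₀ ≈ ½·erfc((x−vt)/(2√(Dt))).
vt = 0.776 × 724 = 561.824 m and 2√(Dt) = 2√(1.99 × 724) = 75.91 m.
Argument (x−vt)/(2√(Dt)) = (633 − 561.824)/75.91 = 0.9376; ½·erfc(0.9376) = 0.09243.
C = 1060 × 0.09243 = 98.0 mg/L.

98.0 mg/L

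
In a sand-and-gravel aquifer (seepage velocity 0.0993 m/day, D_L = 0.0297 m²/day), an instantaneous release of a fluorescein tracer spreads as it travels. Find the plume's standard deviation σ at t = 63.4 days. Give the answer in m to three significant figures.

Dispersive spreading gives a Gaussian with σ² = 2Dt; advection only shifts the center.
σ = √(2 × 0.0297 × 63.4) = 1.94 m.

1.94 m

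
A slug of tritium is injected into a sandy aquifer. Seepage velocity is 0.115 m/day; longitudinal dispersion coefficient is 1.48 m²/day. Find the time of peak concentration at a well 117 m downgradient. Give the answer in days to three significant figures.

For the 1D instantaneous-source solution, setting ∂C/∂t = 0 at fixed x gives v²t² + 2Dt − x² = 0, so t = (√(D² + v²x²) − D)/v².
√(D² + v²x²) = √(1.48² + 0.115² × 117²) = 13.54; v² = 0.013225.
t = (13.54 − 1.48)/0.013225 = 912 days (vs. the pure-advection estimate x/v = 1020 d).

912 days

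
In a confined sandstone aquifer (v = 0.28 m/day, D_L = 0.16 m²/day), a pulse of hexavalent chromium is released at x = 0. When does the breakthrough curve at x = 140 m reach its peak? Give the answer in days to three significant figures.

498 days

For the 1D instantaneous-source solution, setting ∂C/∂t = 0 at fixed x gives v²t² + 2Dt − x² = 0, so t = (√(D² + v²x²) − D)/v².
√(D² + v²x²) = √(0.16² + 0.28² × 140²) = 39.20; v² = 0.0784.
t = (39.20 − 0.16)/0.0784 = 498 days (vs. the pure-advection estimate x/v = 500 d).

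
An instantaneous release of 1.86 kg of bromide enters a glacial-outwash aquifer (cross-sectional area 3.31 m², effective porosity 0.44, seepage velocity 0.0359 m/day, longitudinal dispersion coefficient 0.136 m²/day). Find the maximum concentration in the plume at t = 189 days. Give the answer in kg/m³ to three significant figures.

0.0711 kg/m³

The peak of an instantaneous 1D plume sits at x = vt; there the Gaussian factor is 1 and C_max = M/(n_e·A·√(4πDt)), where n_e·A is the pore area the mass is dissolved in.
√(4πDt) = √(4π × 0.136 × 189) = 17.97 m, so C_max = 1.86/(0.44 × 3.31 × 17.97) = 0.0711 kg/m³.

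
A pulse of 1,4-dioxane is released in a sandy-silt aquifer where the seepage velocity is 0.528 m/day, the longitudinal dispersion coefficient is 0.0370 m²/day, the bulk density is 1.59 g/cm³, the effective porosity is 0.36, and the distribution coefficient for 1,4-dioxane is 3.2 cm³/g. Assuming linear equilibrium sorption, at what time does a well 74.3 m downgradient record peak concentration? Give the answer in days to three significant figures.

2130 days

Retardation factor R = 1 + ρ_b·K_d/n = 1 + 1.59 × 3.2/0.36 = 15.13.
Sorption retards both mechanisms: v_R = v/R = 0.03490 m/day, D_R = D/R = 0.002445 m²/day.
Peak time from v_R²t² + 2D_R t − x² = 0: t = (√(D_R² + v_R²x²) − D_R)/v_R².
√(D_R² + v_R²x²) = √(0.002445² + 0.03490² × 74.3²) = 2.593; v_R² = 0.001218.
t = (2.593 − 0.002445)/0.001218 = 2130 days.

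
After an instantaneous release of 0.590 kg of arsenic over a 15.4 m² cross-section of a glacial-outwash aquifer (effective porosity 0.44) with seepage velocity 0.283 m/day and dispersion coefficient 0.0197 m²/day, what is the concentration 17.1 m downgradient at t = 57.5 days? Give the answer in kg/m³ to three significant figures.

For an instantaneous plane source, C(x,t) = M/(n_e·A·√(4πDt)) · exp(−(x−vt)²/(4Dt)), with n_e·A the pore (flow) area.
Plume center vt = 0.283 × 57.5 = 16.2725 m, so the well at 17.1 m is 0.8275 m downgradient of the peak.
√(4πDt) = 3.773 m, giving peak height M/(n_e·A·√(4πDt)) = 0.590/(0.44 × 15.4 × 3.773) = 0.02308 kg/m³.
(x−vt)²/(4Dt) = (0.8275)²/(4 × 0.0197 × 57.5) = 0.1511; exp(−0.1511) = 0.8598.
C = 0.02308 × 0.8598 = 0.0198 kg/m³.

0.0198 kg/m³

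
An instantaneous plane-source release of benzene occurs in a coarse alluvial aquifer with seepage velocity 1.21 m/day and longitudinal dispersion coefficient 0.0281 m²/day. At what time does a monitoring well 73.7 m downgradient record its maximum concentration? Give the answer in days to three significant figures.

For the 1D instantaneous-source solution, setting ∂C/∂t = 0 at fixed x gives v²t² + 2Dt − x² = 0, so t = (√(D² + v²x²) − D)/v².
√(D² + v²x²) = √(0.0281² + 1.21² × 73.7²) = 89.18; v² = 1.4641.
t = (89.18 − 0.0281)/1.4641 = 60.9 days (vs. the pure-advection estimate x/v = 60.9 d).

60.9 days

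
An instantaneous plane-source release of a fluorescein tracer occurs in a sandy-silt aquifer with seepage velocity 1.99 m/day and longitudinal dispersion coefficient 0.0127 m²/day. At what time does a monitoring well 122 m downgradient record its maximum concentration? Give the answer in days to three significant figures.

61.3 days

For the 1D instantaneous-source solution, setting ∂C/∂t = 0 at fixed x gives v²t² + 2Dt − x² = 0, so t = (√(D² + v²x²) − D)/v².
√(D² + v²x²) = √(0.0127² + 1.99² × 122²) = 242.8; v² = 3.9601.
t = (242.8 − 0.0127)/3.9601 = 61.3 days (vs. the pure-advection estimate x/v = 61.3 d).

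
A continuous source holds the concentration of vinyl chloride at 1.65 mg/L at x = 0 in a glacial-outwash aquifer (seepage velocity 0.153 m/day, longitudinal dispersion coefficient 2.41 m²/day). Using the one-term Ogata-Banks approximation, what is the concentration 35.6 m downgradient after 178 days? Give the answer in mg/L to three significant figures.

For a continuous step input, C/C₀ ≈ ½·erfc((x−vt)/(2√(Dt))).
vt = 0.153 × 178 = 27.234 m and 2√(Dt) = 2√(2.41 × 178) = 41.42 m.
Argument (x−vt)/(2√(Dt)) = (35.6 − 27.234)/41.42 = 0.2020; ½·erfc(0.2020) = 0.3876.
C = 1.65 × 0.3876 = 0.640 mg/L.

0.640 mg/L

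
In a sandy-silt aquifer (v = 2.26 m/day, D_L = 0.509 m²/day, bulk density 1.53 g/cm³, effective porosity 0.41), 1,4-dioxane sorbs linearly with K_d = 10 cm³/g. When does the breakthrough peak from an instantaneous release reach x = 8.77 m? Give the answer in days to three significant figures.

145 days

Retardation factor R = 1 + ρ_b·K_d/n = 1 + 1.53 × 10/0.41 = 38.32.
Sorption retards both mechanisms: v_R = v/R = 0.05898 m/day, D_R = D/R = 0.01328 m²/day.
Peak time from v_R²t² + 2D_R t − x² = 0: t = (√(D_R² + v_R²x²) − D_R)/v_R².
√(D_R² + v_R²x²) = √(0.01328² + 0.05898² × 8.77²) = 0.5174; v_R² = 0.003479.
t = (0.5174 − 0.01328)/0.003479 = 145 days.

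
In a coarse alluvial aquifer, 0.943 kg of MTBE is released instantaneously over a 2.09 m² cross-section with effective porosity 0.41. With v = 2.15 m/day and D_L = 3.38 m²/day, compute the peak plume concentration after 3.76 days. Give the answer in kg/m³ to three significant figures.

0.0871 kg/m³

The peak of an instantaneous 1D plume sits at x = vt; there the Gaussian factor is 1 and C_max = M/(n_e·A·√(4πDt)), where n_e·A is the pore area the mass is dissolved in.
√(4πDt) = √(4π × 3.38 × 3.76) = 12.64 m, so C_max = 0.943/(0.41 × 2.09 × 12.64) = 0.0871 kg/m³.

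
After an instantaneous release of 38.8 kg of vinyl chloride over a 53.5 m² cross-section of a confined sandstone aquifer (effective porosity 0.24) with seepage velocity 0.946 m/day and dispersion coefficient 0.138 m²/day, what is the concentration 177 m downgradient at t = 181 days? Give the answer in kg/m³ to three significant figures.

For an instantaneous plane source, C(x,t) = M/(n_e·A·√(4πDt)) · exp(−(x−vt)²/(4Dt)), with n_e·A the pore (flow) area.
Plume center vt = 0.946 × 181 = 171.226 m, so the well at 177 m is 5.774 m downgradient of the peak.
√(4πDt) = 17.72 m, giving peak height M/(n_e·A·√(4πDt)) = 38.8/(0.24 × 53.5 × 17.72) = 0.1705 kg/m³.
(x−vt)²/(4Dt) = (5.774)²/(4 × 0.138 × 181) = 0.3337; exp(−0.3337) = 0.7163.
C = 0.1705 × 0.7163 = 0.122 kg/m³.

0.122 kg/m³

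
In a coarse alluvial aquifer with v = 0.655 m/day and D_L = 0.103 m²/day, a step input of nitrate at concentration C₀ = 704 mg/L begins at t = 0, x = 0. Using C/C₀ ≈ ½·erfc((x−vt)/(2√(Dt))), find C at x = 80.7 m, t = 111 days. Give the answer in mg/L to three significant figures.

For a continuous step input, C/C₀ ≈ ½·erfc((x−vt)/(2√(Dt))).
vt = 0.655 × 111 = 72.705 m and 2√(Dt) = 2√(0.103 × 111) = 6.763 m.
Argument (x−vt)/(2√(Dt)) = (80.7 − 72.705)/6.763 = 1.182; ½·erfc(1.182) = 0.04730.
C = 704 × 0.04730 = 33.3 mg/L.

33.3 mg/L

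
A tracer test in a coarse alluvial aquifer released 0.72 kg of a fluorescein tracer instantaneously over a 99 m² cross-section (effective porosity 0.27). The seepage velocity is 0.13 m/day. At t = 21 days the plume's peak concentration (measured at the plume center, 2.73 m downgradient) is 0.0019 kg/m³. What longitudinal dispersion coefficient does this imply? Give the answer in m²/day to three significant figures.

At the plume center C_max = M/(n_e·A·√(4πDt)), so D = M²/(4πt·(n_e·A·C_max)²).
n_e·A·C_max = 0.27 × 99 × 0.0019 = 0.05079 kg/m.
D = 0.72²/(4π × 21 × 0.05079²) = 0.762 m²/day.

0.762 m²/day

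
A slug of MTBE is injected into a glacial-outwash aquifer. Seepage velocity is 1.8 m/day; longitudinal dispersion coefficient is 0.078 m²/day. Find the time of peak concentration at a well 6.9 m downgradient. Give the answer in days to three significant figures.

For the 1D instantaneous-source solution, setting ∂C/∂t = 0 at fixed x gives v²t² + 2Dt − x² = 0, so t = (√(D² + v²x²) − D)/v².
√(D² + v²x²) = √(0.078² + 1.8² × 6.9²) = 12.42; v² = 3.24.
t = (12.42 − 0.078)/3.24 = 3.81 days (vs. the pure-advection estimate x/v = 3.83 d).

3.81 days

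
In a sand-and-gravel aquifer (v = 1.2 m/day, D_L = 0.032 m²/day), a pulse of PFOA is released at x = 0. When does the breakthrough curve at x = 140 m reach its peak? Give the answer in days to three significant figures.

For the 1D instantaneous-source solution, setting ∂C/∂t = 0 at fixed x gives v²t² + 2Dt − x² = 0, so t = (√(D² + v²x²) − D)/v².
√(D² + v²x²) = √(0.032² + 1.2² × 140²) = 168.0; v² = 1.44.
t = (168.0 − 0.032)/1.44 = 117 days (vs. the pure-advection estimate x/v = 117 d).

117 days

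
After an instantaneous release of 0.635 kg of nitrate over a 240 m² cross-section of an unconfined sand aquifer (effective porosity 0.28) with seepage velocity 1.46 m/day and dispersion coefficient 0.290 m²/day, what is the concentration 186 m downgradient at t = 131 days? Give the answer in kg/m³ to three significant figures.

0.000360 kg/m³

For an instantaneous plane source, C(x,t) = M/(n_e·A·√(4πDt)) · exp(−(x−vt)²/(4Dt)), with n_e·A the pore (flow) area.
Plume center vt = 1.46 × 131 = 191.26 m, so the well at 186 m is 5.26 m upgradient of the peak.
√(4πDt) = 21.85 m, giving peak height M/(n_e·A·√(4πDt)) = 0.635/(0.28 × 240 × 21.85) = 0.0004325 kg/m³.
(x−vt)²/(4Dt) = (-5.26)²/(4 × 0.290 × 131) = 0.1821; exp(−0.1821) = 0.8335.
C = 0.0004325 × 0.8335 = 0.000360 kg/m³.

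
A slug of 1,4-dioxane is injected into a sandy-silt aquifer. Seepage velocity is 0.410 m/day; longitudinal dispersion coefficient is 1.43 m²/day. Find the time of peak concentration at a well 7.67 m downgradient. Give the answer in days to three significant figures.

For the 1D instantaneous-source solution, setting ∂C/∂t = 0 at fixed x gives v²t² + 2Dt − x² = 0, so t = (√(D² + v²x²) − D)/v².
√(D² + v²x²) = √(1.43² + 0.410² × 7.67²) = 3.455; v² = 0.1681.
t = (3.455 − 1.43)/0.1681 = 12.0 days (vs. the pure-advection estimate x/v = 18.7 d).

12.0 days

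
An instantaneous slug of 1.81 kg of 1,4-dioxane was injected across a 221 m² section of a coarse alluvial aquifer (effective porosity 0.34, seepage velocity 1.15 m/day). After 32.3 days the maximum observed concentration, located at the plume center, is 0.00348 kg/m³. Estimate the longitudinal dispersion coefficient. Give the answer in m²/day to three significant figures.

0.118 m²/day

At the plume center C_max = M/(n_e·A·√(4πDt)), so D = M²/(4πt·(n_e·A·C_max)²).
n_e·A·C_max = 0.34 × 221 × 0.00348 = 0.2615 kg/m.
D = 1.81²/(4π × 32.3 × 0.2615²) = 0.118 m²/day.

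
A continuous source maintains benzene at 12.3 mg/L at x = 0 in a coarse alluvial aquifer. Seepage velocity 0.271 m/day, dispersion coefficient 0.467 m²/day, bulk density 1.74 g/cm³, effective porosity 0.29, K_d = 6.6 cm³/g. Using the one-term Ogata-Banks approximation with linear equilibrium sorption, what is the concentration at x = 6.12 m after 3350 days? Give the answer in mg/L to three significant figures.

11.9 mg/L

Retardation factor R = 1 + ρ_b·K_d/n = 1 + 1.74 × 6.6/0.29 = 40.60.
Sorption retards both mechanisms: v_R = v/R = 0.006675 m/day, D_R = D/R = 0.01150 m²/day.
v_R·t = 0.006675 × 3350 = 22.36125 m; 2√(D_R t) = 12.41 m; argument = (6.12 − 22.36125)/12.41 = -1.309.
C = C₀ × ½·erfc(-1.309) = 12.3 × 0.9679 = 11.9 mg/L.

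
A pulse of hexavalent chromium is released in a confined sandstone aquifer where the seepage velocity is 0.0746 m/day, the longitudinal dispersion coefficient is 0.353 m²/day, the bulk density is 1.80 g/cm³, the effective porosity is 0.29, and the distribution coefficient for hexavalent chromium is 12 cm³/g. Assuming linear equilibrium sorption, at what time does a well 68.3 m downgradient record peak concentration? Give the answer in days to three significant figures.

64500 days

Retardation factor R = 1 + ρ_b·K_d/n = 1 + 1.80 × 12/0.29 = 75.48.
Sorption retards both mechanisms: v_R = v/R = 0.0009883 m/day, D_R = D/R = 0.004677 m²/day.
Peak time from v_R²t² + 2D_R t − x² = 0: t = (√(D_R² + v_R²x²) − D_R)/v_R².
√(D_R² + v_R²x²) = √(0.004677² + 0.0009883² × 68.3²) = 0.06766; v_R² = 9.767e-07.
t = (0.06766 − 0.004677)/9.767e-07 = 64500 days.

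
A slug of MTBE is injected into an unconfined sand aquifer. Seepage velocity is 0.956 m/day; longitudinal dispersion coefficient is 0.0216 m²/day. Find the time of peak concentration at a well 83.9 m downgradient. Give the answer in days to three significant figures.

87.7 days

For the 1D instantaneous-source solution, setting ∂C/∂t = 0 at fixed x gives v²t² + 2Dt − x² = 0, so t = (√(D² + v²x²) − D)/v².
√(D² + v²x²) = √(0.0216² + 0.956² × 83.9²) = 80.21; v² = 0.913936.
t = (80.21 − 0.0216)/0.913936 = 87.7 days (vs. the pure-advection estimate x/v = 87.8 d).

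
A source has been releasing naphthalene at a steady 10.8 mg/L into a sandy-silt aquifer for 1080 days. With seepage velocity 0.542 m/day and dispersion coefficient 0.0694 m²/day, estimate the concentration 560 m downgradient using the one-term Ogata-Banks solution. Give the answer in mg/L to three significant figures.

For a continuous step input, C/C₀ ≈ ½·erfc((x−vt)/(2√(Dt))).
vt = 0.542 × 1080 = 585.36 m and 2√(Dt) = 2√(0.0694 × 1080) = 17.31 m.
Argument (x−vt)/(2√(Dt)) = (560 − 585.36)/17.31 = -1.465; ½·erfc(-1.465) = 0.9809.
C = 10.8 × 0.9809 = 10.6 mg/L.

10.6 mg/L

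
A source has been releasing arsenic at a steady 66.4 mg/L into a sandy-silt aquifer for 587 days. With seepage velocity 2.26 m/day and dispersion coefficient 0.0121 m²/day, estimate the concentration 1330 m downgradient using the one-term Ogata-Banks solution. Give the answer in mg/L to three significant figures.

12.3 mg/L

For a continuous step input, C/C₀ ≈ ½·erfc((x−vt)/(2√(Dt))).
vt = 2.26 × 587 = 1326.62 m and 2√(Dt) = 2√(0.0121 × 587) = 5.330 m.
Argument (x−vt)/(2√(Dt)) = (1330 − 1326.62)/5.330 = 0.6341; ½·erfc(0.6341) = 0.1849.
C = 66.4 × 0.1849 = 12.3 mg/L.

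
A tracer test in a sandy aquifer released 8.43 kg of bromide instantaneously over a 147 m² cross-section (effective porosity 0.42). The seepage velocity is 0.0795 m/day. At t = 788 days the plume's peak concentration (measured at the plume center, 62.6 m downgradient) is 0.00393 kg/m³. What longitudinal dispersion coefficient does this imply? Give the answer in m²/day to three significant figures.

At the plume center C_max = M/(n_e·A·√(4πDt)), so D = M²/(4πt·(n_e·A·C_max)²).
n_e·A·C_max = 0.42 × 147 × 0.00393 = 0.2426 kg/m.
D = 8.43²/(4π × 788 × 0.2426²) = 0.122 m²/day.

0.122 m²/day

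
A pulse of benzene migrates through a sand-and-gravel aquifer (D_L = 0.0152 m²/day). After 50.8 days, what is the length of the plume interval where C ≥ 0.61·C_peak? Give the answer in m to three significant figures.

2.47 m

The plume is Gaussian with σ = √(2Dt) = √(2 × 0.0152 × 50.8) = 1.243 m.
C/C_peak = exp(−Δx²/(2σ²)) = 0.61 ⇒ Δx = σ·√(−2 ln 0.61) = 1.243 × 0.9943 = 1.236 m.
Width = 2Δx = 2.47 m.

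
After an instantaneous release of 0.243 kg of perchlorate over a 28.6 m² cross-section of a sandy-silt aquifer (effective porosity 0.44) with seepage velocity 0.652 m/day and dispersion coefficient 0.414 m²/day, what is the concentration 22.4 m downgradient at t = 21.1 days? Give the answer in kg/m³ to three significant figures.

0.000217 kg/m³

For an instantaneous plane source, C(x,t) = M/(n_e·A·√(4πDt)) · exp(−(x−vt)²/(4Dt)), with n_e·A the pore (flow) area.
Plume center vt = 0.652 × 21.1 = 13.7572 m, so the well at 22.4 m is 8.6428 m downgradient of the peak.
√(4πDt) = 10.48 m, giving peak height M/(n_e·A·√(4πDt)) = 0.243/(0.44 × 28.6 × 10.48) = 0.001843 kg/m³.
(x−vt)²/(4Dt) = (8.6428)²/(4 × 0.414 × 21.1) = 2.138; exp(−2.138) = 0.1179.
C = 0.001843 × 0.1179 = 0.000217 kg/m³.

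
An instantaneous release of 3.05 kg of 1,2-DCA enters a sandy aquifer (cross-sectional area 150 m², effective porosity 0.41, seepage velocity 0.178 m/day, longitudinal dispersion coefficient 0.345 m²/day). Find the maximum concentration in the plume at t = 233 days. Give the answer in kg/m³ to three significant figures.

The peak of an instantaneous 1D plume sits at x = vt; there the Gaussian factor is 1 and C_max = M/(n_e·A·√(4πDt)), where n_e·A is the pore area the mass is dissolved in.
√(4πDt) = √(4π × 0.345 × 233) = 31.78 m, so C_max = 3.05/(0.41 × 150 × 31.78) = 0.00156 kg/m³.

0.00156 kg/m³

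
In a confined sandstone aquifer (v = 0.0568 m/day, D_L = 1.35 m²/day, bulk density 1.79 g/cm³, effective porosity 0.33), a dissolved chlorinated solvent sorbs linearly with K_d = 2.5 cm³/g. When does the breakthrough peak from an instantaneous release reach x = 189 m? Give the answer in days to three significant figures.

42700 days

Retardation factor R = 1 + ρ_b·K_d/n = 1 + 1.79 × 2.5/0.33 = 14.56.
Sorption retards both mechanisms: v_R = v/R = 0.003901 m/day, D_R = D/R = 0.09272 m²/day.
Peak time from v_R²t² + 2D_R t − x² = 0: t = (√(D_R² + v_R²x²) − D_R)/v_R².
√(D_R² + v_R²x²) = √(0.09272² + 0.003901² × 189²) = 0.7431; v_R² = 1.522e-05.
t = (0.7431 − 0.09272)/1.522e-05 = 42700 days.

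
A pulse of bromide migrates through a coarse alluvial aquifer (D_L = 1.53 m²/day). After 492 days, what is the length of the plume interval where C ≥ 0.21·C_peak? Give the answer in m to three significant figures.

The plume is Gaussian with σ = √(2Dt) = √(2 × 1.53 × 492) = 38.80 m.
C/C_peak = exp(−Δx²/(2σ²)) = 0.21 ⇒ Δx = σ·√(−2 ln 0.21) = 38.80 × 1.767 = 68.56 m.
Width = 2Δx = 137 m.

137 m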